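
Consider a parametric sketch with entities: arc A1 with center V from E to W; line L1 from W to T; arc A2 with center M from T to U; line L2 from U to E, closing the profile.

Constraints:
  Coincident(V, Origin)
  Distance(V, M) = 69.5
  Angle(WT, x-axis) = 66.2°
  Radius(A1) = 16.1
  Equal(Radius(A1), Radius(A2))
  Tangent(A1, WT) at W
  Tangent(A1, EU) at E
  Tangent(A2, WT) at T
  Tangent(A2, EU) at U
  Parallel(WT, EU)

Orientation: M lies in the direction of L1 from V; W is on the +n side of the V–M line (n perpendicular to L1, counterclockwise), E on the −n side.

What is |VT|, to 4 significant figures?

71.34

The slot axis is L1's direction at 66.2°, so u = (cos 66.2°, sin 66.2°) = (0.4035, 0.9150) and n = (−sin 66.2°, cos 66.2°) = (-0.9150, 0.4035). V is at the origin and M lies 69.5 along u from V, so M = 69.5·u = (28.05, 63.59). Tangency of A1 to both parallel lines with radius 16.1 puts W and E at V ± 16.1·n: W = (-14.73, 6.497), E = (14.73, -6.497). Equal radii place T and U the same way about M: T = M + 16.1·n = (13.32, 70.09), U = M − 16.1·n = (42.78, 57.09). Then |VT| = |T − V| = 71.34.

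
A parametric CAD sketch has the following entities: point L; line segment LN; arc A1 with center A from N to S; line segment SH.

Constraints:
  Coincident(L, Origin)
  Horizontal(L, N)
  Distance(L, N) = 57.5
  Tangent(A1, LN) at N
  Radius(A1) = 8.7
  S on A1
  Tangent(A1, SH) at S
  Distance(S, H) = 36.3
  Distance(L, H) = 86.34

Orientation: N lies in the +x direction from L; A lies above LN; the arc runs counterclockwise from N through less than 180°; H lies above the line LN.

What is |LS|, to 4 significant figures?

66.16

Checks: L.y = 0.00, N.y = 0.00 ✓; |AS| = 8.700 ✓; ∠(AS, SH) = 90.00° ✓; |SH| = 36.30 ✓; |LH| = 86.34 ✓.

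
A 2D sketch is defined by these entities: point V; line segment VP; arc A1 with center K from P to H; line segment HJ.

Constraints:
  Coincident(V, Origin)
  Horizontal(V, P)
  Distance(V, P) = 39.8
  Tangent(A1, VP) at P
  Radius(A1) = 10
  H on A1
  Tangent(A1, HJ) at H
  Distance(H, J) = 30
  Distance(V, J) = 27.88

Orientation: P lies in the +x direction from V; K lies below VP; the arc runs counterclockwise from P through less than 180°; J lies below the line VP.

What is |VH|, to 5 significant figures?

32.636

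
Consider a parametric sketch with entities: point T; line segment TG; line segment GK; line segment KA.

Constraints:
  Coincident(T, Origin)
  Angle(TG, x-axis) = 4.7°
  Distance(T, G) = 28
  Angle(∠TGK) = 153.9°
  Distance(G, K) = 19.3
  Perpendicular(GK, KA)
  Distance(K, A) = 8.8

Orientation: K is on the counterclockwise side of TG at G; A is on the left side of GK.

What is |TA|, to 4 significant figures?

44.58

T is at the origin; TG runs at 4.7° with length 28.0, so G = 28.0·(cos 4.7°, sin 4.7°) = (27.91, 2.294). ∠TGK = 153.9°, so GK runs at 4.7° + (180° − 153.9°) = 30.80° from the x-axis; with |GK| = 19.3, K = G + 19.3·(cos 30.80°, sin 30.80°) = (44.48, 12.18). GK is perpendicular to KA; with |KA| = 8.8 on the left of GK, A = K + 8.8·(-0.5120, 0.8590) = (39.98, 19.74). Then |TA| = |A − T| = 44.58.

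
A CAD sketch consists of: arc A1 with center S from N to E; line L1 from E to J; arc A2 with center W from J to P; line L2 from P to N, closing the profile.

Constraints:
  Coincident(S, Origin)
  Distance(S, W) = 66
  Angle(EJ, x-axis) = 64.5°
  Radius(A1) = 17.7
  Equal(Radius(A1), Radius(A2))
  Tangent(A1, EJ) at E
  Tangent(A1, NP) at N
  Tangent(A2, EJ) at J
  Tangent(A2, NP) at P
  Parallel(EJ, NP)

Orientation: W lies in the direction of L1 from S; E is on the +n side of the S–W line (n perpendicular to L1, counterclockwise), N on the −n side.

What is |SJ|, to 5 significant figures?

68.332

The slot axis is L1's direction at 64.5°, so u = (cos 64.5°, sin 64.5°) = (0.43051, 0.90259) and n = (−sin 64.5°, cos 64.5°) = (-0.90259, 0.43051). S is at the origin and W lies 66.0 along u from S, so W = 66.0·u = (28.414, 59.571). Tangency of A1 to both parallel lines with radius 17.7 puts E and N at S ± 17.7·n: E = (-15.976, 7.6200), N = (15.976, -7.6200). Equal radii place J and P the same way about W: J = W + 17.7·n = (12.438, 67.191), P = W − 17.7·n = (44.389, 51.951). Then |SJ| = |J − S| = 68.332.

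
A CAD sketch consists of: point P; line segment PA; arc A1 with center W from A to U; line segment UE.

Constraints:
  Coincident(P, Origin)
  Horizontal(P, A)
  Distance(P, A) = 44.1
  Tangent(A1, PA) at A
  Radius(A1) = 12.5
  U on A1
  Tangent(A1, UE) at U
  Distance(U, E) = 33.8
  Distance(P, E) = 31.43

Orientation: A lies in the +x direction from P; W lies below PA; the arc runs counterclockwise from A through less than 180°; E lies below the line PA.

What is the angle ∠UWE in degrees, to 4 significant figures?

69.70°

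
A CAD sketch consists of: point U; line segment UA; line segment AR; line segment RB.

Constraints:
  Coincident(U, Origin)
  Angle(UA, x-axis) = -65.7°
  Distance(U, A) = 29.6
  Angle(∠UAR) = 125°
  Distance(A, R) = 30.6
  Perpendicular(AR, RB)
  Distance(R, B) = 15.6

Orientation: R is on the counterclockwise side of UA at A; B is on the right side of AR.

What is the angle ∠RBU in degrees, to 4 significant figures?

50.05°

∠UAR = 125.0°, so AR runs at -65.7° + (180° − 125.0°) = -10.70° from the x-axis; with |AR| = 30.6, R = A + 30.6·(cos -10.70°, sin -10.70°) = (42.25, -32.66). AR ⟂ RB; with |RB| = 15.6 on the right of AR, B = R + 15.6·(-0.1857, -0.9826) = (39.35, -47.99). Then cos ∠RBU = BR·BU / (|BR||BU|), giving 50.05°.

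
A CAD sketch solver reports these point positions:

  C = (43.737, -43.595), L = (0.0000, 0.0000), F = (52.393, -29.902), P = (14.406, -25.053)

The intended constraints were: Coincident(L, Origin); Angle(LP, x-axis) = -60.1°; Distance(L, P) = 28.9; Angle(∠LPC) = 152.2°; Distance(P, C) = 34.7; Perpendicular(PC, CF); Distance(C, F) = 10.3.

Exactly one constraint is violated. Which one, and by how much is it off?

Distance(C, F) = 10.3 — off by 5.90.

L = (0.00, 0.00) ✓; LP at -60.10° ✓; |LP| = 28.90 ✓; ∠LPC = 152.2° ✓; |PC| = 34.70 ✓; ∠(PC, CF) = 90.00° ✓; |CF| = 16.20 ✗.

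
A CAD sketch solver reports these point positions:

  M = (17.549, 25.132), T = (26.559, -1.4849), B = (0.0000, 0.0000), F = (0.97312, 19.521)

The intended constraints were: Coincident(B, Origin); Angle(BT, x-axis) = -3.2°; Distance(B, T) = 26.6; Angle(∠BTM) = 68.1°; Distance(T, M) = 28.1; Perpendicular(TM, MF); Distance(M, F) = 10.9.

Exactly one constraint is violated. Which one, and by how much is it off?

Distance(M, F) = 10.9 — off by 6.60.

B = (0.00, 0.00) ✓; BT at -3.200° ✓; |BT| = 26.60 ✓; ∠BTM = 68.10° ✓; |TM| = 28.10 ✓; ∠(TM, MF) = 90.00° ✓; |MF| = 17.50 ✗.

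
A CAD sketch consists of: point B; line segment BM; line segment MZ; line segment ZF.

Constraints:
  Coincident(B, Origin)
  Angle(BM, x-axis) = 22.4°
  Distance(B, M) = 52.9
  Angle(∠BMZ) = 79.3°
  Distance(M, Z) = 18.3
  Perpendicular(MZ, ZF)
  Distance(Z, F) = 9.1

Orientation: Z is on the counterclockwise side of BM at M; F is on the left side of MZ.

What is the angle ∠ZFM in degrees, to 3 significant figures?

63.6°

∠BMZ = 79.3°, so MZ runs at 22.4° + (180° − 79.3°) = 123° from the x-axis; with |MZ| = 18.3, Z = M + 18.3·(cos 123°, sin 123°) = (38.9, 35.5). MZ ⟂ ZF; with |ZF| = 9.1 on the left of MZ, F = Z + 9.1·(-0.838, -0.546) = (31.3, 30.5). Then cos ∠ZFM = FZ·FM / (|FZ||FM|), giving 63.6°.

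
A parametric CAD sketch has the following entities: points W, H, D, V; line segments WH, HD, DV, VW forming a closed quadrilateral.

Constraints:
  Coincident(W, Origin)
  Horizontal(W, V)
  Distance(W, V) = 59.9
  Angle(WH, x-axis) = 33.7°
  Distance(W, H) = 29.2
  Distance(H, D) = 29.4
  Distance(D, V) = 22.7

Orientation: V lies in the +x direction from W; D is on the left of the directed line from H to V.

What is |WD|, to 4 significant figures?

57.43

Checks: |WV| = 59.90 ✓; |WH| = 29.20 ✓; |HD| = 29.40 ✓; |DV| = 22.70 ✓.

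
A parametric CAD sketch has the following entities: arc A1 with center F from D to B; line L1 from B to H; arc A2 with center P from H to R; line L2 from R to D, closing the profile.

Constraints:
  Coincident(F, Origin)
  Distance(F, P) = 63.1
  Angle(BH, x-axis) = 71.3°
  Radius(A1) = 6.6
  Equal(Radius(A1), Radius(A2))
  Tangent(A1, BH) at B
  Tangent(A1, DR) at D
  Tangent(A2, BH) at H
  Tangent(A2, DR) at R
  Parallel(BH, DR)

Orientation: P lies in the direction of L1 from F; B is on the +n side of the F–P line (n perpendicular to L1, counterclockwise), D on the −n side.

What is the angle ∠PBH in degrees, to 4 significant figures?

5.971°

The slot axis is L1's direction at 71.3°, so u = (cos 71.3°, sin 71.3°) = (0.3206, 0.9472) and n = (−sin 71.3°, cos 71.3°) = (-0.9472, 0.3206). F is at the origin and P lies 63.1 along u from F, so P = 63.1·u = (20.23, 59.77). Tangency of A1 to both parallel lines with radius 6.6 puts B and D at F ± 6.6·n: B = (-6.252, 2.116), D = (6.252, -2.116). Equal radii place H and R the same way about P: H = P + 6.6·n = (13.98, 61.89), R = P − 6.6·n = (26.48, 57.65). Then cos ∠PBH = BP·BH / (|BP||BH|), giving 5.971°.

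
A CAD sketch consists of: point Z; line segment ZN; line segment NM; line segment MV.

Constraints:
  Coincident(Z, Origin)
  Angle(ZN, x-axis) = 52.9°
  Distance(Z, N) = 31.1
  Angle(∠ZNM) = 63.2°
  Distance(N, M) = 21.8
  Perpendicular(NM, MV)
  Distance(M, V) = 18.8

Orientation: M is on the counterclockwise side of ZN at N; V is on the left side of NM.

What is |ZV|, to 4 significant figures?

11.86

Z is at the origin; ZN runs at 52.9° with length 31.1, so N = 31.1·(cos 52.9°, sin 52.9°) = (18.76, 24.80). ∠ZNM = 63.2°, so NM runs at 52.9° + (180° − 63.2°) = 169.7° from the x-axis; with |NM| = 21.8, M = N + 21.8·(cos 169.7°, sin 169.7°) = (-2.689, 28.70). NM is perpendicular to MV; with |MV| = 18.8 on the left of NM, V = M + 18.8·(-0.1788, -0.9839) = (-6.050, 10.21). Then |ZV| = |V − Z| = 11.86.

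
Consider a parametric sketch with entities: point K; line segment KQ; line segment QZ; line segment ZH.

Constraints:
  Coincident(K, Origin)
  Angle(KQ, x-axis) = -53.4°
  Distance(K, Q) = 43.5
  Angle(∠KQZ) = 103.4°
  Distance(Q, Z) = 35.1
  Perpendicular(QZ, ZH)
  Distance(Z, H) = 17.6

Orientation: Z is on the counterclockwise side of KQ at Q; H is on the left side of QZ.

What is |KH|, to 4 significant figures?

51.50

K is at the origin; KQ runs at -53.4° with length 43.5, so Q = 43.5·(cos -53.4°, sin -53.4°) = (25.94, -34.92). ∠KQZ = 103.4°, so QZ runs at -53.4° + (180° − 103.4°) = 23.20° from the x-axis; with |QZ| = 35.1, Z = Q + 35.1·(cos 23.20°, sin 23.20°) = (58.20, -21.10). The perpendicularity gives ZH at right angles to QZ; with |ZH| = 17.6 on the left of QZ, H = Z + 17.6·(-0.3939, 0.9191) = (51.26, -4.918). Then |KH| = |H − K| = 51.50.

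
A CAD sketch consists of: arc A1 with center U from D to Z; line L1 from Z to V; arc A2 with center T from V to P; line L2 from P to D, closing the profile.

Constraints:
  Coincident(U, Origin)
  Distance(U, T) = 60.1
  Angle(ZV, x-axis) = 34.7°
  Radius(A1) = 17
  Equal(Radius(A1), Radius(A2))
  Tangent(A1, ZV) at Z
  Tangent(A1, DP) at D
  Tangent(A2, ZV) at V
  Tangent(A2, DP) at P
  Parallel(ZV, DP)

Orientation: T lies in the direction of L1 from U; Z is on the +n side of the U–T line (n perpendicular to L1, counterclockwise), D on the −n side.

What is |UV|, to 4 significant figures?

62.46

The slot axis is L1's direction at 34.7°, so u = (cos 34.7°, sin 34.7°) = (0.8221, 0.5693) and n = (−sin 34.7°, cos 34.7°) = (-0.5693, 0.8221). U is at the origin and T lies 60.1 along u from U, so T = 60.1·u = (49.41, 34.21). Tangency of A1 to both parallel lines with radius 17.0 puts Z and D at U ± 17.0·n: Z = (-9.678, 13.98), D = (9.678, -13.98). Equal radii place V and P the same way about T: V = T + 17.0·n = (39.73, 48.19), P = T − 17.0·n = (59.09, 20.24). Then |UV| = |V − U| = 62.46.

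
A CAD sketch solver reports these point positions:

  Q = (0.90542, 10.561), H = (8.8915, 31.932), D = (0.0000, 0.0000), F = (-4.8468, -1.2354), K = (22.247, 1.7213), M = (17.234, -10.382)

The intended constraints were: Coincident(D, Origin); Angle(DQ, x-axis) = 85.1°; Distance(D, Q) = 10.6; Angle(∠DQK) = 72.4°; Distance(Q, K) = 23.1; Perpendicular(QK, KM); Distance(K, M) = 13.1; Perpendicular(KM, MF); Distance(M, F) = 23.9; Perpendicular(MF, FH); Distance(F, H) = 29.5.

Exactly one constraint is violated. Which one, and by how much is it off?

Distance(F, H) = 29.5 — off by 6.40.

D = (0.00, 0.00) ✓; DQ at 85.10° ✓; |DQ| = 10.60 ✓; ∠DQK = 72.40° ✓; |QK| = 23.10 ✓; ∠(QK, KM) = 90.00° ✓; |KM| = 13.10 ✓; ∠(KM, MF) = 90.00° ✓; |MF| = 23.90 ✓; ∠(MF, FH) = 90.00° ✓; |FH| = 35.90 ✗.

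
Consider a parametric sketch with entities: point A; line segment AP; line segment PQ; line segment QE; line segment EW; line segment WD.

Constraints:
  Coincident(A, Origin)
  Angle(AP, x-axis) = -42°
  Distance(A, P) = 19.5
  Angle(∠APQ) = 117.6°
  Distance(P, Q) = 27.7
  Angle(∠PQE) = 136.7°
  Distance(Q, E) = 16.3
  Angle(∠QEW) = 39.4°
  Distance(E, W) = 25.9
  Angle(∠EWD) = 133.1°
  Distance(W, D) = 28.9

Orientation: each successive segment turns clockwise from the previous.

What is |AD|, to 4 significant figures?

30.59

A is at the origin; AP runs at -42.0° with length 19.5, so P = (14.49, -13.05). ∠APQ = 117.6° gives PQ at -104.4° from the x-axis; with |PQ| = 27.7, Q = (7.603, -39.88). ∠PQE = 136.7° gives QE at -147.7° from the x-axis; with |QE| = 16.3, E = (-6.175, -48.59). ∠QEW = 39.4° gives EW at 71.70° from the x-axis; with |EW| = 25.9, W = (1.957, -24.00). ∠EWD = 133.1° gives WD at 24.80° from the x-axis; with |WD| = 28.9, D = (28.19, -11.88). Then |AD| = |D − A| = 30.59.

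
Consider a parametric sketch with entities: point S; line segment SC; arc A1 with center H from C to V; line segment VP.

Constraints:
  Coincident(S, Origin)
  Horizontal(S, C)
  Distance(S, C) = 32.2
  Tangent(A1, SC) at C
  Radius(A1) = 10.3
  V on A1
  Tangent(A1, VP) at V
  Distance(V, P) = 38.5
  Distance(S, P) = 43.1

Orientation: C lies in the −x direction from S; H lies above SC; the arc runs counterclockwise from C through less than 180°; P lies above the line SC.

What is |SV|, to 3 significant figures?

23.5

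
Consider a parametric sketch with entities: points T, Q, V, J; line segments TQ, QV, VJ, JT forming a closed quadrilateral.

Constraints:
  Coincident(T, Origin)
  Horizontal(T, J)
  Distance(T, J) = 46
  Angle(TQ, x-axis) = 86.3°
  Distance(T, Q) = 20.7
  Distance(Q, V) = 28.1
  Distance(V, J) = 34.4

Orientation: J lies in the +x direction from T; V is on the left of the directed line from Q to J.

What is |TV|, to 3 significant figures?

40.6

Checks: |QV| = 28.10 ✓; |VJ| = 34.40 ✓.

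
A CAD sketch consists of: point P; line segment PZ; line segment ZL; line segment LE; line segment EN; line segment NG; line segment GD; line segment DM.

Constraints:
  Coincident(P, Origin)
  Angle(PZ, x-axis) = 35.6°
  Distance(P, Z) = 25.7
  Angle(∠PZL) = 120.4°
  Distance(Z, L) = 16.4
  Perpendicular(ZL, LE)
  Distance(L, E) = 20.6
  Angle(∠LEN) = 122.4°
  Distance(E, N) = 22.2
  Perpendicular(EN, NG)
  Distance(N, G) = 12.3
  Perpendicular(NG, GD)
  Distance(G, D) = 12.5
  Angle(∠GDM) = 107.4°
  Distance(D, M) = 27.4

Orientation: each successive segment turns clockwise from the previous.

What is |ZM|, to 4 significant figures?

40.05

NG is perpendicular to GD, so GD runs at 8.400°; with |GD| = 12.5, D = (16.11, 0.2221). ∠GDM = 107.4° gives DM at -64.20° from the x-axis; with |DM| = 27.4, M = (28.03, -24.45). Then |ZM| = |M − Z| = 40.05.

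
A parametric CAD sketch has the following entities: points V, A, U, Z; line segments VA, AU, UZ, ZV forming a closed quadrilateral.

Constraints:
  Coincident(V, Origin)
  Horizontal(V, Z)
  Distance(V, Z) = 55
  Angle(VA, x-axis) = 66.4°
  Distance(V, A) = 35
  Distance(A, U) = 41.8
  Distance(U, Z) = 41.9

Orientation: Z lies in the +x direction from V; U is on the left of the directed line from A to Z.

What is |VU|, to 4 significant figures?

68.86

Checks: |AU| = 41.80 ✓; |UZ| = 41.90 ✓.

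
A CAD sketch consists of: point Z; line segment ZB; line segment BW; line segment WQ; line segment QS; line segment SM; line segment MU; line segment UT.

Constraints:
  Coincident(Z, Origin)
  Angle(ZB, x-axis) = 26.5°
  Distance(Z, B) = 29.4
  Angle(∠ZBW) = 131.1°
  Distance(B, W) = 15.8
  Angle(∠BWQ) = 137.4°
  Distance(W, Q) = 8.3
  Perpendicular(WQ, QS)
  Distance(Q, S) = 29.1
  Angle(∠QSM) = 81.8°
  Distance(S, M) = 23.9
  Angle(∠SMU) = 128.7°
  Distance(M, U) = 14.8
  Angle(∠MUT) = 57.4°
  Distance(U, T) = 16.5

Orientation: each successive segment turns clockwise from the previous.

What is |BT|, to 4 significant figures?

5.975

∠SMU = 128.7° gives MU at 55.50° from the x-axis; with |MU| = 14.8, U = (19.53, 22.35). ∠MUT = 57.4° gives UT at -67.10° from the x-axis; with |UT| = 16.5, T = (25.95, 7.154). Then |BT| = |T − B| = 5.975.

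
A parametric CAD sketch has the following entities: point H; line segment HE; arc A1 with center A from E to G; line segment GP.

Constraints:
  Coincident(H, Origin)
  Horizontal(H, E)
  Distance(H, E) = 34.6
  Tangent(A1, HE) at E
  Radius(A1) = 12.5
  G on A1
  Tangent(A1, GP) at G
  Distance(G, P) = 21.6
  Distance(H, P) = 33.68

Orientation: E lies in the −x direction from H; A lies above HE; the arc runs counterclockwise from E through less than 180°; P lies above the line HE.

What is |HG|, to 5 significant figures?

24.311

H is at the origin; H and E share the same y with |HE| = 34.6 and E on the −x side, so E = (-34.600, 0.0000). Tangency of A1 to HE means the radius AE is perpendicular to HE, so A = E + (0, 12.5) = (-34.600, 12.500). Since AG ⟂ GP (tangency), |AP| = √(12.5² + 21.6²) = 24.956 regardless of where G sits on A1. So P lies on both circle(H, 33.68) and circle(A, 24.956); the above-HE intersection is P = (-16.303, 29.471). G is the foot of the tangent from P: G = (-22.652, 8.8256).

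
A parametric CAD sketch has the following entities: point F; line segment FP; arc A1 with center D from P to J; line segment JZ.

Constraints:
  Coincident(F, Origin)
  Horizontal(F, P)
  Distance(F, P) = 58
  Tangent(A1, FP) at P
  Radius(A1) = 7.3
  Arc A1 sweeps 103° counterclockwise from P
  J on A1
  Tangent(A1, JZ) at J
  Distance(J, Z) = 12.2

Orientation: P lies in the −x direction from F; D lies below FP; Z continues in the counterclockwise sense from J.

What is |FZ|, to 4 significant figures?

65.75

On A1, P sits at bearing 90° from D; a 103° counterclockwise sweep puts J at bearing 193°, so J = D + 7.3·(cos 193°, sin 193°) = (-65.11, -8.942). Tangency of A1 to JZ means the radius DJ is perpendicular to JZ, so JZ runs along (−sin 193°, cos 193°); with |JZ| = 12.2, Z = (-62.37, -20.83). Then |FZ| = |Z − F| = 65.75.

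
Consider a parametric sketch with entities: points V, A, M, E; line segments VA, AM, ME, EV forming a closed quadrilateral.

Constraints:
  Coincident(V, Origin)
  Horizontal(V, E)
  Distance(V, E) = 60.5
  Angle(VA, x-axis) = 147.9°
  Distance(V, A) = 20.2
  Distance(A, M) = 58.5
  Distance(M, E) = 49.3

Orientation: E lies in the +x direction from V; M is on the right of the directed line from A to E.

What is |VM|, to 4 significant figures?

39.30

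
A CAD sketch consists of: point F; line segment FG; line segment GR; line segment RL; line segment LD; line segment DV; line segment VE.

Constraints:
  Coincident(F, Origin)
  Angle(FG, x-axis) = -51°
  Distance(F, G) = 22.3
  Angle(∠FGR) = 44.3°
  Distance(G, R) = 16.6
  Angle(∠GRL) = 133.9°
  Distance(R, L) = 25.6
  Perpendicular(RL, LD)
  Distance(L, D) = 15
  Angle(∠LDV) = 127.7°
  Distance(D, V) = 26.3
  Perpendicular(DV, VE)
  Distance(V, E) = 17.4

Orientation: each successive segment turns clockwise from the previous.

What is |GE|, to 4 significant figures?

7.792

F is at the origin; FG runs at -51.0° with length 22.3, so G = (14.03, -17.33). ∠FGR = 44.3° gives GR at 173.3° from the x-axis; with |GR| = 16.6, R = (-2.453, -15.39). ∠GRL = 133.9° gives RL at 127.2° from the x-axis; with |RL| = 25.6, L = (-17.93, 4.998). The perpendicularity gives LD at right angles to RL, so LD runs at 37.20°; with |LD| = 15.0, D = (-5.983, 14.07). ∠LDV = 127.7° gives DV at -15.10° from the x-axis; with |DV| = 26.3, V = (19.41, 7.215). DV ⟂ VE, so VE runs at -105.1°; with |VE| = 17.4, E = (14.88, -9.584). Then |GE| = |E − G| = 7.792.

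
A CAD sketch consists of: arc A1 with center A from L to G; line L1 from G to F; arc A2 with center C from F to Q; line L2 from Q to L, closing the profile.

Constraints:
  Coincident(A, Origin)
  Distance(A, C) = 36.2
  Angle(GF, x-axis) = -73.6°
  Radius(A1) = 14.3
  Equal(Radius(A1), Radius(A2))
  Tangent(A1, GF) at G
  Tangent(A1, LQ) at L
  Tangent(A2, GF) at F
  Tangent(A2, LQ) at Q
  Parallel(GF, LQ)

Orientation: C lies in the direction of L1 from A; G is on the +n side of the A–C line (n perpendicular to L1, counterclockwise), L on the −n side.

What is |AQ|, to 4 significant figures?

38.92

Tangency of A1 to both parallel lines with radius 14.3 puts G and L at A ± 14.3·n: G = (13.72, 4.037), L = (-13.72, -4.037). Equal radii place F and Q the same way about C: F = C + 14.3·n = (23.94, -30.69), Q = C − 14.3·n = (-3.497, -38.76). Then |AQ| = |Q − A| = 38.92.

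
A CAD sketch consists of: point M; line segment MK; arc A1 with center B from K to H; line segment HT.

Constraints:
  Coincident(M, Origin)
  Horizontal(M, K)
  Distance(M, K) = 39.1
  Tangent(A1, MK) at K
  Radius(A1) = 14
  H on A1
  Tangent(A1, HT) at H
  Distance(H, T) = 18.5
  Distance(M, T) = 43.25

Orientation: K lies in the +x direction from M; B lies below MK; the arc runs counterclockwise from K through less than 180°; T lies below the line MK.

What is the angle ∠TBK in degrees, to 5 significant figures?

148.55°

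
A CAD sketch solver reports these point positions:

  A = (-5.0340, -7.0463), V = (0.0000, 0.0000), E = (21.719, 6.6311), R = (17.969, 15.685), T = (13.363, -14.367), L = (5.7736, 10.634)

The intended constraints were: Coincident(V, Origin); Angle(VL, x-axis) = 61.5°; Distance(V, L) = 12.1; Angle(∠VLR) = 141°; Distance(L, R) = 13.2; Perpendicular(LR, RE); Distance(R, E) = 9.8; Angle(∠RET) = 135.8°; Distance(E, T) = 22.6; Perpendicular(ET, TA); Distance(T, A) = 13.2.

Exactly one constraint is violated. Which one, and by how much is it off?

Distance(T, A) = 13.2 — off by 6.60.

V = (0.00, 0.00) ✓; VL at 61.50° ✓; |VL| = 12.10 ✓; ∠VLR = 141.0° ✓; |LR| = 13.20 ✓; ∠(LR, RE) = 90.00° ✓; |RE| = 9.800 ✓; ∠RET = 135.8° ✓; |ET| = 22.60 ✓; ∠(ET, TA) = 90.00° ✓; |TA| = 19.80 ✗.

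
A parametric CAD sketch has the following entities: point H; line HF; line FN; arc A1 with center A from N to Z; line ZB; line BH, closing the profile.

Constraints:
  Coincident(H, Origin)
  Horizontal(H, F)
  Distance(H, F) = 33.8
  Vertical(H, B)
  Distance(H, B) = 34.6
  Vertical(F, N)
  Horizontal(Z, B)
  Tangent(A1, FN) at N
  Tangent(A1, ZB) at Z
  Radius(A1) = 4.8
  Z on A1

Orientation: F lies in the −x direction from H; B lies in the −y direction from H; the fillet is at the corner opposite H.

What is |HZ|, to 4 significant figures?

45.15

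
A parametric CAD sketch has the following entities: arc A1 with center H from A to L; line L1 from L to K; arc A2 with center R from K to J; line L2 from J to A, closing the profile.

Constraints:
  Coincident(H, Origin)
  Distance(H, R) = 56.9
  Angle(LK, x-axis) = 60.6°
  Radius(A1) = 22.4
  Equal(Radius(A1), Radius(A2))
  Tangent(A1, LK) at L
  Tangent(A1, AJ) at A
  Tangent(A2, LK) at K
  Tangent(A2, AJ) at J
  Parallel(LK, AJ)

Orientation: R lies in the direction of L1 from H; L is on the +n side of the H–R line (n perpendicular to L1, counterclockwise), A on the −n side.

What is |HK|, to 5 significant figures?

61.150

The slot axis is L1's direction at 60.6°, so u = (cos 60.6°, sin 60.6°) = (0.49090, 0.87121) and n = (−sin 60.6°, cos 60.6°) = (-0.87121, 0.49090). H is at the origin and R lies 56.9 along u from H, so R = 56.9·u = (27.932, 49.572). Tangency of A1 to both parallel lines with radius 22.4 puts L and A at H ± 22.4·n: L = (-19.515, 10.996), A = (19.515, -10.996). Equal radii place K and J the same way about R: K = R + 22.4·n = (8.4172, 60.568), J = R − 22.4·n = (47.448, 38.576). Then |HK| = |K − H| = 61.150.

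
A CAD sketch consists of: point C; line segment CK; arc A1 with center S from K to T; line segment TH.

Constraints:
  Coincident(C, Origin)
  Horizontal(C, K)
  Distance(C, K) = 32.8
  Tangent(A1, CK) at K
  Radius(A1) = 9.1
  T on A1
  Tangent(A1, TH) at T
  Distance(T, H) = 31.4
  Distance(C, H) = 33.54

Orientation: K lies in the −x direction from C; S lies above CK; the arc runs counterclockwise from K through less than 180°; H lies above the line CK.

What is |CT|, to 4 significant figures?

25.28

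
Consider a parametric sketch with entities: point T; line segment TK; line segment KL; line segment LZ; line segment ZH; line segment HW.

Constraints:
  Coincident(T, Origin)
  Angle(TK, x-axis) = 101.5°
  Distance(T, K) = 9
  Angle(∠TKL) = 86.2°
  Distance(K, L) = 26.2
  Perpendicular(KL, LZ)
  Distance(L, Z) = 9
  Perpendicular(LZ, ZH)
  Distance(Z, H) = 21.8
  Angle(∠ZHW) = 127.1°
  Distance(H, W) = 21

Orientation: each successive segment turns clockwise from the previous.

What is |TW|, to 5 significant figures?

18.933

T is at the origin; TK runs at 101.5° with length 9.0, so K = (-1.7943, 8.8193). ∠TKL = 86.2° gives KL at 7.7000° from the x-axis; with |KL| = 26.2, L = (24.169, 12.330). KL ⟂ LZ, so LZ runs at -82.300°; with |LZ| = 9.0, Z = (25.375, 3.4109). LZ is perpendicular to ZH, so ZH runs at -172.30°; with |ZH| = 21.8, H = (3.7719, 0.49001). ∠ZHW = 127.1° gives HW at 134.80° from the x-axis; with |HW| = 21.0, W = (-11.025, 15.391). Then |TW| = |W − T| = 18.933.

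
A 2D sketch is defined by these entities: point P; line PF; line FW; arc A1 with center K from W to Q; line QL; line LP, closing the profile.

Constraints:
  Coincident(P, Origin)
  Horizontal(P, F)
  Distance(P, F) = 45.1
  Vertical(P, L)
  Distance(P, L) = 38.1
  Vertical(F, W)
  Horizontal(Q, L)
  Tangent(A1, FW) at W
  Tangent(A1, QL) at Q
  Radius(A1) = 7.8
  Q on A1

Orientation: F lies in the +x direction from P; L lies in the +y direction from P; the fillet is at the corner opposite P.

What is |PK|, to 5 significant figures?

48.056

PL is vertical with |PL| = 38.1 and L on the +y side, so L = (0.0000, 38.100). The virtual corner opposite P is at (45.100, 38.100). The tangent condition forces KW to be normal to FW and since A1 is tangent to QL there, KQ ⟂ QL, with radius 7.8, so the center K sits 7.8 in from both sides at K = (37.300, 30.300). Then |PK| = |K − P| = 48.056.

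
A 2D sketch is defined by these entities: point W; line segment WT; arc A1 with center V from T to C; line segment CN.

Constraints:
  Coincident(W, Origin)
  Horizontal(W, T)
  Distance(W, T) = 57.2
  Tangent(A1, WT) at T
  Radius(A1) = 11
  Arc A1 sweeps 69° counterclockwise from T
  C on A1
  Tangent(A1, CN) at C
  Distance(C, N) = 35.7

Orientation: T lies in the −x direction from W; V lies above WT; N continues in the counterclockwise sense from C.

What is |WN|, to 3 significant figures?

52.9

On A1, T sits at bearing -90° from V; a 69° counterclockwise sweep puts C at bearing -21°, so C = V + 11.0·(cos -21°, sin -21°) = (-46.9, 7.06). Tangency of A1 to CN means the radius VC is perpendicular to CN, so CN runs along (−sin -21°, cos -21°); with |CN| = 35.7, N = (-34.1, 40.4). Then |WN| = |N − W| = 52.9.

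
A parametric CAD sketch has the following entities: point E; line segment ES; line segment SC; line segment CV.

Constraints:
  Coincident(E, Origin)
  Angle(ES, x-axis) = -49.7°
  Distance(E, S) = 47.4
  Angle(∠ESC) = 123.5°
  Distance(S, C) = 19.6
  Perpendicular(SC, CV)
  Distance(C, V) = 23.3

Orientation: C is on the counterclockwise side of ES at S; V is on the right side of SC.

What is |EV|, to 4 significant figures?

77.73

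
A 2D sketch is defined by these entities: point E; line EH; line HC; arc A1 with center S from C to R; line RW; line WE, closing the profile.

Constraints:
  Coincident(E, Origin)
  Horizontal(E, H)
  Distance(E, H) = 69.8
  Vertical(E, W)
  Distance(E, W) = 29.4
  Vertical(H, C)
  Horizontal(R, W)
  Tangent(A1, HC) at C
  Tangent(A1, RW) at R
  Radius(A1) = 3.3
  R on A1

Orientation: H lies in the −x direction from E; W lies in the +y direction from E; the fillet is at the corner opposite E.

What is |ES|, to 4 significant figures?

71.44

EW is vertical with |EW| = 29.4 and W on the +y side, so W = (0.000, 29.40). The virtual corner opposite E is at (-69.80, 29.40). A1 meets HC tangentially, so SC is at right angles to HC and the tangent condition forces SR to be normal to RW, with radius 3.3, so the center S sits 3.3 in from both sides at S = (-66.50, 26.10). Then |ES| = |S − E| = 71.44.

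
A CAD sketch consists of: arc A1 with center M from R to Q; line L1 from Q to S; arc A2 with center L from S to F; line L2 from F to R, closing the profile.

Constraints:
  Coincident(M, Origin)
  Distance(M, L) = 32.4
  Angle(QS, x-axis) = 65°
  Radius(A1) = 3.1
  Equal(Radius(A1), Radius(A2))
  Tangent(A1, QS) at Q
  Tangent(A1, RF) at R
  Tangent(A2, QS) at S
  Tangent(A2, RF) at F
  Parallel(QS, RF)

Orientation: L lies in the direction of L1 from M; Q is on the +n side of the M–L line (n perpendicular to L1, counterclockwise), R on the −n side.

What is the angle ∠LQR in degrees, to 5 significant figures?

84.535°

The slot axis is L1's direction at 65.0°, so u = (cos 65.0°, sin 65.0°) = (0.42262, 0.90631) and n = (−sin 65.0°, cos 65.0°) = (-0.90631, 0.42262). M is at the origin and L lies 32.4 along u from M, so L = 32.4·u = (13.693, 29.364). Tangency of A1 to both parallel lines with radius 3.1 puts Q and R at M ± 3.1·n: Q = (-2.8096, 1.3101), R = (2.8096, -1.3101). Then cos ∠LQR = QL·QR / (|QL||QR|), giving 84.535°.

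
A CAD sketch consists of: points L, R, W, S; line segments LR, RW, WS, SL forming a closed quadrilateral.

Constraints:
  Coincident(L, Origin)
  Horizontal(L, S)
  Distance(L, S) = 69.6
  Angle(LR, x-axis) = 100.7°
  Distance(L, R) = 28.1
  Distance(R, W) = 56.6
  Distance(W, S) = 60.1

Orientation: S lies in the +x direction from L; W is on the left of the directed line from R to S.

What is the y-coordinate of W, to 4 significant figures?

54.62

L is at the origin; L and S share the same y with |LS| = 69.6 and S in +x, so S = (69.6, 0). LR runs at 100.7° with |LR| = 28.1, so R = (-5.217, 27.61). W is determined by |RW| = 56.6 and |WS| = 60.1 together: it lies at the intersection of circle(R, 56.6) and circle(S, 60.1). With |RS| = 79.75, the foot of the radical line on RS is 37.31 from R and the perpendicular offset is √(56.6² − 37.31²) = 42.56. Taking the left-of-RS solution: W = (44.52, 54.62).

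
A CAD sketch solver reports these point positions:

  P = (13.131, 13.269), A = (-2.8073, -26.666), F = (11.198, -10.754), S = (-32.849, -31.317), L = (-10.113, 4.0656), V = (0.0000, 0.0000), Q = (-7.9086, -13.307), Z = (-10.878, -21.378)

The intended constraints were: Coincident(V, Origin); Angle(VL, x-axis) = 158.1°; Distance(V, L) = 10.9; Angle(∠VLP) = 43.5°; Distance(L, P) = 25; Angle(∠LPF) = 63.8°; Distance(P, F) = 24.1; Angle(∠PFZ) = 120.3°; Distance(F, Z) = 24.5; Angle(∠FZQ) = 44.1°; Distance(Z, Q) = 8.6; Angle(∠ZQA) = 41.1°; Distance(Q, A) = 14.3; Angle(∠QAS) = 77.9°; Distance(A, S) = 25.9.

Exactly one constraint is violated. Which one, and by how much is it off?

Distance(A, S) = 25.9 — off by 4.50.

V = (0.00, 0.00) ✓; VL at 158.1° ✓; |VL| = 10.90 ✓; ∠VLP = 43.50° ✓; |LP| = 25.00 ✓; ∠LPF = 63.80° ✓; |PF| = 24.10 ✓; ∠PFZ = 120.3° ✓; |FZ| = 24.50 ✓; ∠FZQ = 44.10° ✓; |ZQ| = 8.600 ✓; ∠ZQA = 41.10° ✓; |QA| = 14.30 ✓; ∠QAS = 77.90° ✓; |AS| = 30.40 ✗.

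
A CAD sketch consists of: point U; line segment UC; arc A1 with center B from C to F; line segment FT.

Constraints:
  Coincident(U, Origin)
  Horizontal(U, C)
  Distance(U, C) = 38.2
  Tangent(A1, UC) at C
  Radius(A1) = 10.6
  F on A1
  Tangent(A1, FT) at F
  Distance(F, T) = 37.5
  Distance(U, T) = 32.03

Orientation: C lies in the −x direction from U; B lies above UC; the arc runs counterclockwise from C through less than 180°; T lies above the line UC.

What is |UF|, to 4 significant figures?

30.49

U is at the origin; U and C share the same y with |UC| = 38.2 and C on the −x side, so C = (-38.20, 0.000). A1 meets UC tangentially, so BC is at right angles to UC, so B = C + (0, 10.6) = (-38.20, 10.60). Since BF ⟂ FT (tangency), |BT| = √(10.6² + 37.5²) = 38.97 regardless of where F sits on A1. So T lies on both circle(U, 32.03) and circle(B, 38.97); the above-UC intersection is T = (-5.359, 31.58). F is the foot of the tangent from T: F = (-30.28, 3.556).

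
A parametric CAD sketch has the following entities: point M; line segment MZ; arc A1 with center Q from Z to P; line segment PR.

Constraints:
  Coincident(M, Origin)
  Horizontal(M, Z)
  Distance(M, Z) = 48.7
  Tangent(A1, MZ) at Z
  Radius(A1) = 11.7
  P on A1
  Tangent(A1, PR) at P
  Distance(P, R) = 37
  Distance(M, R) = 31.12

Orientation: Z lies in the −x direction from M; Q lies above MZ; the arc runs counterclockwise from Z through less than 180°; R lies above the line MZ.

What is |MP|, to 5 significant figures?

40.919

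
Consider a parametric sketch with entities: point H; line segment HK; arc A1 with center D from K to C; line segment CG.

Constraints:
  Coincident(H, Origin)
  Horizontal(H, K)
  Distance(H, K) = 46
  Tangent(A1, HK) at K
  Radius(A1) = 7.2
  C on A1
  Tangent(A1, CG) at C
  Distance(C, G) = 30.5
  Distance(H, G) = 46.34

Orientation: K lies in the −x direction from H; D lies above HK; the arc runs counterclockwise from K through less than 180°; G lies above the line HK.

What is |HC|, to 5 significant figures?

39.420

H is at the origin; H and K share the same y with |HK| = 46.0 and K on the −x side, so K = (-46.000, 0.0000). Since A1 is tangent to HK there, DK ⟂ HK, so D = K + (0, 7.2) = (-46.000, 7.2000). Since DC ⟂ CG (tangency), |DG| = √(7.2² + 30.5²) = 31.338 regardless of where C sits on A1. So G lies on both circle(H, 46.34) and circle(D, 31.338); the above-HK intersection is G = (-30.812, 34.612). C is the foot of the tangent from G: C = (-39.069, 5.2509).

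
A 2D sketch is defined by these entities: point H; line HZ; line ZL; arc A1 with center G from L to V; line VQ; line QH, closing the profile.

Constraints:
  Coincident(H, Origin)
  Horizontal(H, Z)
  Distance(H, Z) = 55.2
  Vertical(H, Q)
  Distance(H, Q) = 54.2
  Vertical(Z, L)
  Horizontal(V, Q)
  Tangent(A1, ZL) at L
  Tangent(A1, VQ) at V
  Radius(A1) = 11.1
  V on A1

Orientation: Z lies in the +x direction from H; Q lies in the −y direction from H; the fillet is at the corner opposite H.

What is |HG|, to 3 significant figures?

61.7

H is at the origin; H and Z share the same y with |HZ| = 55.2 and Z on the +x side, so Z = (55.2, 0.00). HQ is vertical with |HQ| = 54.2 and Q on the −y side, so Q = (0.00, -54.2). The virtual corner opposite H is at (55.2, -54.2). A1 meets ZL tangentially, so GL is at right angles to ZL and A1 meets VQ tangentially, so GV is at right angles to VQ, with radius 11.1, so the center G sits 11.1 in from both sides at G = (44.1, -43.1). Then |HG| = |G − H| = 61.7.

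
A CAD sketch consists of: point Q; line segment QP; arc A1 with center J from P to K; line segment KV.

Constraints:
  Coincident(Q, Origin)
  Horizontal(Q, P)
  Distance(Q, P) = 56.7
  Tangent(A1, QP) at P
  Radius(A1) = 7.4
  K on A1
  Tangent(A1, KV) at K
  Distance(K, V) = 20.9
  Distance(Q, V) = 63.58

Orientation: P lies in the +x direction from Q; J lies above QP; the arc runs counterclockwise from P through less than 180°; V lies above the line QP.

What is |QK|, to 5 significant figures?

64.409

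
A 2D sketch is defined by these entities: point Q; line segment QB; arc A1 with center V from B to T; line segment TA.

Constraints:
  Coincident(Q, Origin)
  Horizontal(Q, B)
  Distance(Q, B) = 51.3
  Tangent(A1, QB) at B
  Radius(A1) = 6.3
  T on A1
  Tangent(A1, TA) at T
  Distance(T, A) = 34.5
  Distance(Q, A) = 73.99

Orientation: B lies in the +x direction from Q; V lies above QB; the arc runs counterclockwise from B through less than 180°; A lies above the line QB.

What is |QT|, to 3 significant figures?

57.8

Checks: ∠(VB, BQ) = 90.00° ✓; |VB| = 6.300 ✓; |VT| = 6.300 ✓; ∠(VT, TA) = 90.00° ✓; |TA| = 34.50 ✓; |QA| = 73.99 ✓.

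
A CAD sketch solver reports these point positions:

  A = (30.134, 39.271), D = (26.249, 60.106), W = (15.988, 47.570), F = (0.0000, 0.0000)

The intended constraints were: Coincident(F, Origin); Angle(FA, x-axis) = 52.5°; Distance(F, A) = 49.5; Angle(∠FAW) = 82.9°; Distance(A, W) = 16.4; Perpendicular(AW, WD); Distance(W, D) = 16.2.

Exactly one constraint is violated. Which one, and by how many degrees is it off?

Perpendicular(AW, WD) — off by 8.90°.

F = (0.00, 0.00) ✓; FA at 52.50° ✓; |FA| = 49.50 ✓; ∠FAW = 82.90° ✓; |AW| = 16.40 ✓; ∠(AW, WD) = 98.90° ✗; |WD| = 16.20 ✓.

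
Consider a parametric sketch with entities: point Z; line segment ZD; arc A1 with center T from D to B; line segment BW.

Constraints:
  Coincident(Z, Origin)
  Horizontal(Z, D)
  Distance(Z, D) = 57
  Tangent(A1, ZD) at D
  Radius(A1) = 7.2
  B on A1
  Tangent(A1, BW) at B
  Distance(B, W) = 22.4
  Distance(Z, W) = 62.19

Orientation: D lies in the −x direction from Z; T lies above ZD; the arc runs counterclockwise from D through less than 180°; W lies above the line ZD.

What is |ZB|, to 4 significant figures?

50.66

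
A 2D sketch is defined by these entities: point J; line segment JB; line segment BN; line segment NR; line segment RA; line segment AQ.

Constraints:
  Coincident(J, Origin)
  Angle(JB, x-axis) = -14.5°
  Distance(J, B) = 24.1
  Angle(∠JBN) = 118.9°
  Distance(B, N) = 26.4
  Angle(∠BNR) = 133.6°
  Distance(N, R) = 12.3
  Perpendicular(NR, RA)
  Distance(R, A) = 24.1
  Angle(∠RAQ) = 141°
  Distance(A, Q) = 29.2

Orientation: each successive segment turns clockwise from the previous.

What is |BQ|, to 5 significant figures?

30.216

J is at the origin; JB runs at -14.5° with length 24.1, so B = (23.332, -6.0342). ∠JBN = 118.9° gives BN at -75.600° from the x-axis; with |BN| = 26.4, N = (29.898, -31.605). ∠BNR = 133.6° gives NR at -122.00° from the x-axis; with |NR| = 12.3, R = (23.380, -42.036). The perpendicularity gives RA at right angles to NR, so RA runs at 148.00°; with |RA| = 24.1, A = (2.9418, -29.265). ∠RAQ = 141.0° gives AQ at 109.00° from the x-axis; with |AQ| = 29.2, Q = (-6.5648, -1.6555). Then |BQ| = |Q − B| = 30.216.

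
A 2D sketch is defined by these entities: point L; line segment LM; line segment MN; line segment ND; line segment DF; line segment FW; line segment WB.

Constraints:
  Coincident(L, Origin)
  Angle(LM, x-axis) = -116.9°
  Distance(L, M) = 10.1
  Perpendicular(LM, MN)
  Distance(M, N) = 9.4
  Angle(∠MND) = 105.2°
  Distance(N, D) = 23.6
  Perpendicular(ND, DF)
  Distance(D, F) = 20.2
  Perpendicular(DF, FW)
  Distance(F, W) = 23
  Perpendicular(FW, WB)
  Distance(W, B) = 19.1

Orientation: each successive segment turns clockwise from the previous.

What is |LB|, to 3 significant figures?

12.5

DF ⟂ FW, so FW runs at -102°; with |FW| = 23.0, W = (6.95, -8.26). The perpendicularity gives WB at right angles to FW, so WB runs at 168°; with |WB| = 19.1, B = (-11.8, -4.39). Then |LB| = |B − L| = 12.5.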